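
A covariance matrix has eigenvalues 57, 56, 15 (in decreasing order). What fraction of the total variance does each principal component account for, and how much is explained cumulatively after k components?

Step 1 — total variance = trace(Sigma) = Σ λ_i = 57 + 56 + 15 = 128.

Step 2 — fraction explained by component i = λ_i / Σ λ:
  PC1: 57/128 = 0.4453
  PC2: 56/128 = 0.4375
  PC3: 15/128 = 0.1172

Step 3 — cumulative fraction after k components = (λ_1 + ... + λ_k) / Σ λ:
  k = 1: 57/128 = 0.4453
  k = 2: (57 + 56)/128 = 113/128 = 0.8828
  k = 3: (57 + 56 + 15)/128 = 128/128 = 1

Summary (fraction, with percent):

explained: PC1 0.4453 (44.53%), PC2 0.4375 (43.75%), PC3 0.1172 (11.72%);  cumulative: 0.4453, 0.8828, 1


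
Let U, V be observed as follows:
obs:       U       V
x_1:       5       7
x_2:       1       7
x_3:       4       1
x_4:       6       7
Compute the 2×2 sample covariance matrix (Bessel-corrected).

Step 1 — column means:
  mean(U) = (5 + 1 + 4 + 6) / 4 = 16/4 = 4
  mean(V) = (7 + 7 + 1 + 7) / 4 = 22/4 = 5.5

Step 2 — sample covariance S[i,j] = (1/(n-1)) · Σ_k (x_{k,i} - mean_i) · (x_{k,j} - mean_j), with n-1 = 3.
  S[U,U] = ((1)·(1) + (-3)·(-3) + (0)·(0) + (2)·(2)) / 3 = 14/3 = 4.6667
  S[U,V] = ((1)·(1.5) + (-3)·(1.5) + (0)·(-4.5) + (2)·(1.5)) / 3 = 0/3 = 0
  S[V,V] = ((1.5)·(1.5) + (1.5)·(1.5) + (-4.5)·(-4.5) + (1.5)·(1.5)) / 3 = 27/3 = 9

S is symmetric (S[j,i] = S[i,j]). Assembling:

S = [[4.6667, 0],
 [0, 9]]


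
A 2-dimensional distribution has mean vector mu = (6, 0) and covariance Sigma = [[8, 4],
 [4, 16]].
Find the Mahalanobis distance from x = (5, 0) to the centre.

Step 1 — centre the observation: (x - mu) = (-1, 0).

Step 2 — invert Sigma. det(Sigma) = 8·16 - (4)² = 112.
  Sigma^{-1} = (1/det) · [[d, -b], [-b, a]] = [[0.1429, -0.0357],
 [-0.0357, 0.0714]].

Step 3 — form the quadratic (x - mu)^T · Sigma^{-1} · (x - mu):
  Sigma^{-1} · (x - mu) = (-0.1429, 0.0357).
  (x - mu)^T · [Sigma^{-1} · (x - mu)] = (-1)·(-0.1429) + (0)·(0.0357) = 0.1429.

Step 4 — take square root: d = √(0.1429) ≈ 0.378.

d(x, mu) = √(0.1429) ≈ 0.378


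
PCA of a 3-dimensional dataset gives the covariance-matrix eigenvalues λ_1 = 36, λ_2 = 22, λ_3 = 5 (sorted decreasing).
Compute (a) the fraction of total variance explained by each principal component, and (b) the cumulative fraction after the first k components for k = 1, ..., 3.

Step 1 — total variance = trace(Sigma) = Σ λ_i = 36 + 22 + 5 = 63.

Step 2 — fraction explained by component i = λ_i / Σ λ:
  PC1: 36/63 = 0.5714
  PC2: 22/63 = 0.3492
  PC3: 5/63 = 0.0794

Step 3 — cumulative fraction after k components = (λ_1 + ... + λ_k) / Σ λ:
  k = 1: 36/63 = 0.5714
  k = 2: (36 + 22)/63 = 58/63 = 0.9206
  k = 3: (36 + 22 + 5)/63 = 63/63 = 1

Summary (fraction, with percent):

explained: PC1 0.5714 (57.14%), PC2 0.3492 (34.92%), PC3 0.0794 (7.94%);  cumulative: 0.5714, 0.9206, 1


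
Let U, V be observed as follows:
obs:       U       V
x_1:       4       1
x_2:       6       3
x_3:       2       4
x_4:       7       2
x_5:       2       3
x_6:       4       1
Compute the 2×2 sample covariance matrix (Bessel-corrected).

Step 1 — column means:
  mean(U) = (4 + 6 + 2 + 7 + 2 + 4) / 6 = 25/6 = 4.1667
  mean(V) = (1 + 3 + 4 + 2 + 3 + 1) / 6 = 14/6 = 2.3333

Step 2 — sample covariance S[i,j] = (1/(n-1)) · Σ_k (x_{k,i} - mean_i) · (x_{k,j} - mean_j), with n-1 = 5.
  S[U,U] = ((-0.1667)·(-0.1667) + (1.8333)·(1.8333) + (-2.1667)·(-2.1667) + (2.8333)·(2.8333) + (-2.1667)·(-2.1667) + (-0.1667)·(-0.1667)) / 5 = 20.8333/5 = 4.1667
  S[U,V] = ((-0.1667)·(-1.3333) + (1.8333)·(0.6667) + (-2.1667)·(1.6667) + (2.8333)·(-0.3333) + (-2.1667)·(0.6667) + (-0.1667)·(-1.3333)) / 5 = -4.3333/5 = -0.8667
  S[V,V] = ((-1.3333)·(-1.3333) + (0.6667)·(0.6667) + (1.6667)·(1.6667) + (-0.3333)·(-0.3333) + (0.6667)·(0.6667) + (-1.3333)·(-1.3333)) / 5 = 7.3333/5 = 1.4667

S is symmetric (S[j,i] = S[i,j]). Assembling:

S = [[4.1667, -0.8667],
 [-0.8667, 1.4667]]


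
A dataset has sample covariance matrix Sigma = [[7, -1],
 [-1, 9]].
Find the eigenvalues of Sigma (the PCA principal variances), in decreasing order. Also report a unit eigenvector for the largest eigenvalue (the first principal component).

Step 1 — characteristic polynomial of 2×2 Sigma:
  det(Sigma - λI) = λ² - trace · λ + det = 0.
  trace = 7 + 9 = 16, det = 7·9 - (-1)² = 62.
Step 2 — discriminant:
  Δ = trace² - 4·det = 256 - 248 = 8.
Step 3 — eigenvalues:
  λ = (trace ± √Δ)/2 = (16 ± 2.8284)/2,
  λ_1 = 9.4142,  λ_2 = 6.5858.

Step 4 — unit eigenvector for λ_1: solve (Sigma - λ_1 I)v = 0. First row:
  (7 - 9.4142)·v_x + (-1)·v_y = 0, i.e. (-2.4142)·v_x + (-1)·v_y = 0,
  so v ∝ (b, λ_1 - a) = (-1, 2.4142); multiply by -1 so the first entry is positive: u = (1, -2.4142).
  ||u|| = √((1)² + (-2.4142)²) = √(6.8284) ≈ 2.6131,
  v_1 = u/||u|| ≈ (0.3827, -0.9239) (||v_1|| = 1).

λ_1 = 9.4142,  λ_2 = 6.5858;  v_1 ≈ (0.3827, -0.9239)


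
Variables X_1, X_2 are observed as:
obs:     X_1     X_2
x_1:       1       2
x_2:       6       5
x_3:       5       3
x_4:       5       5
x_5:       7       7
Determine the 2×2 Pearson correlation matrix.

Step 1 — column means:
  mean(X_1) = (1 + 6 + 5 + 5 + 7) / 5 = 24/5 = 4.8
  mean(X_2) = (2 + 5 + 3 + 5 + 7) / 5 = 22/5 = 4.4

Step 2 — sample variances and covariances s[i,j] = (1/(n-1)) · Σ_k (x_{k,i} - mean_i) · (x_{k,j} - mean_j), with n-1 = 4:
  s[X_1,X_1] = ((-3.8)·(-3.8) + (1.2)·(1.2) + (0.2)·(0.2) + (0.2)·(0.2) + (2.2)·(2.2)) / 4 = 20.8/4 = 5.2
  s[X_1,X_2] = ((-3.8)·(-2.4) + (1.2)·(0.6) + (0.2)·(-1.4) + (0.2)·(0.6) + (2.2)·(2.6)) / 4 = 15.4/4 = 3.85
  s[X_2,X_2] = ((-2.4)·(-2.4) + (0.6)·(0.6) + (-1.4)·(-1.4) + (0.6)·(0.6) + (2.6)·(2.6)) / 4 = 15.2/4 = 3.8
  Sample standard deviations s_i = √(s[i,i]):
  s(X_1) = √(5.2) = 2.2804
  s(X_2) = √(3.8) = 1.9494

Step 3 — r_{ij} = s_{ij} / (s_i · s_j):
  r[X_1,X_1] = 1 (diagonal).
  r[X_1,X_2] = 3.85 / (2.2804 · 1.9494) = 3.85 / 4.4452 = 0.8661
  r[X_2,X_2] = 1 (diagonal).

R is symmetric with unit diagonal. Assembling:

R = [[1, 0.8661],
 [0.8661, 1]]


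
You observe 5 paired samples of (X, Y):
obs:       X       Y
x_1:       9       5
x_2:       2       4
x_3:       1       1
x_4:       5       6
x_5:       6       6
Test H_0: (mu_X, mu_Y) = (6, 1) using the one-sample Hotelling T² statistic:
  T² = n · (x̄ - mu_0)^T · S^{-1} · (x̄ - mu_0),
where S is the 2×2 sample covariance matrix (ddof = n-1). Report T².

Step 1 — sample mean vector:
  mean(X) = (9 + 2 + 1 + 5 + 6) / 5 = 23/5 = 4.6
  mean(Y) = (5 + 4 + 1 + 6 + 6) / 5 = 22/5 = 4.4
  x̄ = (4.6, 4.4),  deviation x̄ - mu_0 = (4.6, 4.4) - (6, 1) = (-1.4, 3.4).

Step 2 — sample covariance matrix, S[i,j] = (1/(n-1)) · Σ_k (x_{k,i} - mean_i) · (x_{k,j} - mean_j), divisor n-1 = 4:
  S[X,X] = ((4.4)·(4.4) + (-2.6)·(-2.6) + (-3.6)·(-3.6) + (0.4)·(0.4) + (1.4)·(1.4)) / 4 = 41.2/4 = 10.3
  S[X,Y] = ((4.4)·(0.6) + (-2.6)·(-0.4) + (-3.6)·(-3.4) + (0.4)·(1.6) + (1.4)·(1.6)) / 4 = 18.8/4 = 4.7
  S[Y,Y] = ((0.6)·(0.6) + (-0.4)·(-0.4) + (-3.4)·(-3.4) + (1.6)·(1.6) + (1.6)·(1.6)) / 4 = 17.2/4 = 4.3
  S = [[10.3, 4.7],
 [4.7, 4.3]].

Step 3 — invert S. det(S) = 10.3·4.3 - (4.7)² = 22.2.
  S^{-1} = (1/det) · [[d, -b], [-b, a]] = [[0.1937, -0.2117],
 [-0.2117, 0.464]].

Step 4 — quadratic form (x̄ - mu_0)^T · S^{-1} · (x̄ - mu_0):
  S^{-1} · (x̄ - mu_0) = (-0.991, 1.8739),
  (x̄ - mu_0)^T · [...] = (-1.4)·(-0.991) + (3.4)·(1.8739) = 7.7586.

Step 5 — scale by n: T² = 5 · 7.7586 = 38.7928.

T² ≈ 38.7928


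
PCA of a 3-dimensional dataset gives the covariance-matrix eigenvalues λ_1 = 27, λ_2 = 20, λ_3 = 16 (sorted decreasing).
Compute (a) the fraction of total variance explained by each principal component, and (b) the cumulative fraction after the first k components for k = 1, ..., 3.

Step 1 — total variance = trace(Sigma) = Σ λ_i = 27 + 20 + 16 = 63.

Step 2 — fraction explained by component i = λ_i / Σ λ:
  PC1: 27/63 = 0.4286
  PC2: 20/63 = 0.3175
  PC3: 16/63 = 0.254

Step 3 — cumulative fraction after k components = (λ_1 + ... + λ_k) / Σ λ:
  k = 1: 27/63 = 0.4286
  k = 2: (27 + 20)/63 = 47/63 = 0.746
  k = 3: (27 + 20 + 16)/63 = 63/63 = 1

Summary (fraction, with percent):

explained: PC1 0.4286 (42.86%), PC2 0.3175 (31.75%), PC3 0.254 (25.4%);  cumulative: 0.4286, 0.746, 1


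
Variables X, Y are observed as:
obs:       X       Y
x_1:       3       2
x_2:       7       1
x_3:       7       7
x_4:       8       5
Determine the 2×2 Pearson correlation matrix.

Step 1 — column means:
  mean(X) = (3 + 7 + 7 + 8) / 4 = 25/4 = 6.25
  mean(Y) = (2 + 1 + 7 + 5) / 4 = 15/4 = 3.75

Step 2 — sample variances and covariances s[i,j] = (1/(n-1)) · Σ_k (x_{k,i} - mean_i) · (x_{k,j} - mean_j), with n-1 = 3:
  s[X,X] = ((-3.25)·(-3.25) + (0.75)·(0.75) + (0.75)·(0.75) + (1.75)·(1.75)) / 3 = 14.75/3 = 4.9167
  s[X,Y] = ((-3.25)·(-1.75) + (0.75)·(-2.75) + (0.75)·(3.25) + (1.75)·(1.25)) / 3 = 8.25/3 = 2.75
  s[Y,Y] = ((-1.75)·(-1.75) + (-2.75)·(-2.75) + (3.25)·(3.25) + (1.25)·(1.25)) / 3 = 22.75/3 = 7.5833
  Sample standard deviations s_i = √(s[i,i]):
  s(X) = √(4.9167) = 2.2174
  s(Y) = √(7.5833) = 2.7538

Step 3 — r_{ij} = s_{ij} / (s_i · s_j):
  r[X,X] = 1 (diagonal).
  r[X,Y] = 2.75 / (2.2174 · 2.7538) = 2.75 / 6.1061 = 0.4504
  r[Y,Y] = 1 (diagonal).

R is symmetric with unit diagonal. Assembling:

R = [[1, 0.4504],
 [0.4504, 1]]


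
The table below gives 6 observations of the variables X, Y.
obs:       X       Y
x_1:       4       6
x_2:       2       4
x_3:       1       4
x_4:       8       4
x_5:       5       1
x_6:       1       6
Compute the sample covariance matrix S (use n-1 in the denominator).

Step 1 — column means:
  mean(X) = (4 + 2 + 1 + 8 + 5 + 1) / 6 = 21/6 = 3.5
  mean(Y) = (6 + 4 + 4 + 4 + 1 + 6) / 6 = 25/6 = 4.1667

Step 2 — sample covariance S[i,j] = (1/(n-1)) · Σ_k (x_{k,i} - mean_i) · (x_{k,j} - mean_j), with n-1 = 5.
  S[X,X] = ((0.5)·(0.5) + (-1.5)·(-1.5) + (-2.5)·(-2.5) + (4.5)·(4.5) + (1.5)·(1.5) + (-2.5)·(-2.5)) / 5 = 37.5/5 = 7.5
  S[X,Y] = ((0.5)·(1.8333) + (-1.5)·(-0.1667) + (-2.5)·(-0.1667) + (4.5)·(-0.1667) + (1.5)·(-3.1667) + (-2.5)·(1.8333)) / 5 = -8.5/5 = -1.7
  S[Y,Y] = ((1.8333)·(1.8333) + (-0.1667)·(-0.1667) + (-0.1667)·(-0.1667) + (-0.1667)·(-0.1667) + (-3.1667)·(-3.1667) + (1.8333)·(1.8333)) / 5 = 16.8333/5 = 3.3667

S is symmetric (S[j,i] = S[i,j]). Assembling:

S = [[7.5, -1.7],
 [-1.7, 3.3667]]


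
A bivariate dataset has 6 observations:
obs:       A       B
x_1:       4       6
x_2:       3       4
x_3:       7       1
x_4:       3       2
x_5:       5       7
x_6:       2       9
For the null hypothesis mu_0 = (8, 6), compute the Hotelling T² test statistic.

Step 1 — sample mean vector:
  mean(A) = (4 + 3 + 7 + 3 + 5 + 2) / 6 = 24/6 = 4
  mean(B) = (6 + 4 + 1 + 2 + 7 + 9) / 6 = 29/6 = 4.8333
  x̄ = (4, 4.8333),  deviation x̄ - mu_0 = (4, 4.8333) - (8, 6) = (-4, -1.1667).

Step 2 — sample covariance matrix, S[i,j] = (1/(n-1)) · Σ_k (x_{k,i} - mean_i) · (x_{k,j} - mean_j), divisor n-1 = 5:
  S[A,A] = ((0)·(0) + (-1)·(-1) + (3)·(3) + (-1)·(-1) + (1)·(1) + (-2)·(-2)) / 5 = 16/5 = 3.2
  S[A,B] = ((0)·(1.1667) + (-1)·(-0.8333) + (3)·(-3.8333) + (-1)·(-2.8333) + (1)·(2.1667) + (-2)·(4.1667)) / 5 = -14/5 = -2.8
  S[B,B] = ((1.1667)·(1.1667) + (-0.8333)·(-0.8333) + (-3.8333)·(-3.8333) + (-2.8333)·(-2.8333) + (2.1667)·(2.1667) + (4.1667)·(4.1667)) / 5 = 46.8333/5 = 9.3667
  S = [[3.2, -2.8],
 [-2.8, 9.3667]].

Step 3 — invert S. det(S) = 3.2·9.3667 - (-2.8)² = 22.1333.
  S^{-1} = (1/det) · [[d, -b], [-b, a]] = [[0.4232, 0.1265],
 [0.1265, 0.1446]].

Step 4 — quadratic form (x̄ - mu_0)^T · S^{-1} · (x̄ - mu_0):
  S^{-1} · (x̄ - mu_0) = (-1.8404, -0.6747),
  (x̄ - mu_0)^T · [...] = (-4)·(-1.8404) + (-1.1667)·(-0.6747) = 8.1486.

Step 5 — scale by n: T² = 6 · 8.1486 = 48.8916.

T² ≈ 48.8916


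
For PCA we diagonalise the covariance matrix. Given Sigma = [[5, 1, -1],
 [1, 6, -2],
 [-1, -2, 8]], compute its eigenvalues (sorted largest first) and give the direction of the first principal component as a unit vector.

Step 1 — characteristic polynomial p(λ) = det(λI - Sigma) = λ³ - tr·λ² + c_1·λ - det, where tr = trace, c_1 = sum of the principal 2×2 minors, det = det(Sigma):
  tr = 5 + 6 + 8 = 19,
  c_1 = (5·6 - (1)²) + (5·8 - (-1)²) + (6·8 - (-2)²) = 29 + 39 + 44 = 112,
  det = 5·(6·8 - (-2)²) - (1)·((1)·8 - (-2)·(-1)) + (-1)·((1)·(-2) - 6·(-1)) = 5·(44) - (1)·(6) + (-1)·(4) = 210.
  So p(λ) = λ³ - 19λ² + 112λ - 210.
Step 2 — look for an integer root (rational root theorem: any rational root is an integer divisor of 210). Testing λ = 5:
  p(5) = 125 - 475 + 560 - 210 = 0  ✓
  Dividing out (λ - 5): p(λ) = (λ - 5)(λ² - 14λ + 42).
Step 3 — remaining eigenvalues from the quadratic λ² - 14λ + 42 = 0:
  Δ = 14² - 4·42 = 196 - 168 = 28,  λ = (14 ± √28)/2 = (14 ± 5.2915)/2 ≈ 9.6458 or 4.3542.
  Sorted: λ_1 = 9.6458,  λ_2 = 5,  λ_3 = 4.3542  (check: sum = 19 = tr ✓).

Step 4 — unit eigenvector for λ_1 ≈ 9.6458: v spans the null space of (Sigma - λ_1 I), whose rows are
  r_1 = (-4.6458, 1, -1),  r_2 = (1, -3.6458, -2),  r_3 = (-1, -2, -1.6458).
  v is orthogonal to every row, so take v ∝ r_1 × r_2 = ((1)·(-2) - (-1)·(-3.6458), (-1)·(1) - (-4.6458)·(-2), (-4.6458)·(-3.6458) - (1)·(1)) ≈ (-5.6458, -10.2915, 15.9373).
  Rescale (multiply by -1 so the first nonzero entry is positive): u = (5.6458, 10.2915, -15.9373).
  ||u|| = √((5.6458)² + (10.2915)² + (-15.9373)²) = √(391.7856) ≈ 19.7936,  v_1 = u/||u|| ≈ (0.2852, 0.5199, -0.8052) (||v_1|| = 1).

λ_1 = 9.6458,  λ_2 = 5,  λ_3 = 4.3542;  v_1 ≈ (0.2852, 0.5199, -0.8052)


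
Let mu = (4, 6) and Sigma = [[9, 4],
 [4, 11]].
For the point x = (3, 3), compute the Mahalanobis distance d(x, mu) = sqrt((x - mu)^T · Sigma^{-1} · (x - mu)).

Step 1 — centre the observation: (x - mu) = (-1, -3).

Step 2 — invert Sigma. det(Sigma) = 9·11 - (4)² = 83.
  Sigma^{-1} = (1/det) · [[d, -b], [-b, a]] = [[0.1325, -0.0482],
 [-0.0482, 0.1084]].

Step 3 — form the quadratic (x - mu)^T · Sigma^{-1} · (x - mu):
  Sigma^{-1} · (x - mu) = (0.012, -0.2771).
  (x - mu)^T · [Sigma^{-1} · (x - mu)] = (-1)·(0.012) + (-3)·(-0.2771) = 0.8193.

Step 4 — take square root: d = √(0.8193) ≈ 0.9051.

d(x, mu) = √(0.8193) ≈ 0.9051


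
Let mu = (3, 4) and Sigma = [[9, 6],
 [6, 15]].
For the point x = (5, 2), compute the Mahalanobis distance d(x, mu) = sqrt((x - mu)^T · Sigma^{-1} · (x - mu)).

Step 1 — centre the observation: (x - mu) = (2, -2).

Step 2 — invert Sigma. det(Sigma) = 9·15 - (6)² = 99.
  Sigma^{-1} = (1/det) · [[d, -b], [-b, a]] = [[0.1515, -0.0606],
 [-0.0606, 0.0909]].

Step 3 — form the quadratic (x - mu)^T · Sigma^{-1} · (x - mu):
  Sigma^{-1} · (x - mu) = (0.4242, -0.303).
  (x - mu)^T · [Sigma^{-1} · (x - mu)] = (2)·(0.4242) + (-2)·(-0.303) = 1.4545.

Step 4 — take square root: d = √(1.4545) ≈ 1.206.

d(x, mu) = √(1.4545) ≈ 1.206


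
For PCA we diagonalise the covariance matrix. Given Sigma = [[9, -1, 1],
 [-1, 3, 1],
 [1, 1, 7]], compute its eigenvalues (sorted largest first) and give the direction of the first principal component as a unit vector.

Step 1 — characteristic polynomial p(λ) = det(λI - Sigma) = λ³ - tr·λ² + c_1·λ - det, where tr = trace, c_1 = sum of the principal 2×2 minors, det = det(Sigma):
  tr = 9 + 3 + 7 = 19,
  c_1 = (9·3 - (-1)²) + (9·7 - (1)²) + (3·7 - (1)²) = 26 + 62 + 20 = 108,
  det = 9·(3·7 - (1)²) - (-1)·((-1)·7 - (1)·(1)) + (1)·((-1)·(1) - 3·(1)) = 9·(20) - (-1)·(-8) + (1)·(-4) = 168.
  So p(λ) = λ³ - 19λ² + 108λ - 168.
Step 2 — look for an integer root (rational root theorem: any rational root is an integer divisor of 168). Testing λ = 7:
  p(7) = 343 - 931 + 756 - 168 = 0  ✓
  Dividing out (λ - 7): p(λ) = (λ - 7)(λ² - 12λ + 24).
Step 3 — remaining eigenvalues from the quadratic λ² - 12λ + 24 = 0:
  Δ = 12² - 4·24 = 144 - 96 = 48,  λ = (12 ± √48)/2 = (12 ± 6.9282)/2 ≈ 9.4641 or 2.5359.
  Sorted: λ_1 = 9.4641,  λ_2 = 7,  λ_3 = 2.5359  (check: sum = 19 = tr ✓).

Step 4 — unit eigenvector for λ_1 ≈ 9.4641: v spans the null space of (Sigma - λ_1 I), whose rows are
  r_1 = (-0.4641, -1, 1),  r_2 = (-1, -6.4641, 1),  r_3 = (1, 1, -2.4641).
  v is orthogonal to every row, so take v ∝ r_1 × r_2 = ((-1)·(1) - (1)·(-6.4641), (1)·(-1) - (-0.4641)·(1), (-0.4641)·(-6.4641) - (-1)·(-1)) ≈ (5.4641, -0.5359, 2).
  Let u = (5.4641, -0.5359, 2).
  ||u|| = √((5.4641)² + (-0.5359)² + (2)²) = √(34.1436) ≈ 5.8433,  v_1 = u/||u|| ≈ (0.9351, -0.0917, 0.3423) (||v_1|| = 1).

λ_1 = 9.4641,  λ_2 = 7,  λ_3 = 2.5359;  v_1 ≈ (0.9351, -0.0917, 0.3423)


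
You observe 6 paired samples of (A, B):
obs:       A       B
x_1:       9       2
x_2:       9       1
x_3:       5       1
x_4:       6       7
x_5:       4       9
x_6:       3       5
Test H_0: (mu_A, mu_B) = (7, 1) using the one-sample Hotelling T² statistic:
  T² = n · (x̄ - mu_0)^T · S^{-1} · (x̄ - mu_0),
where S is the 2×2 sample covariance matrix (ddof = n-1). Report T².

Step 1 — sample mean vector:
  mean(A) = (9 + 9 + 5 + 6 + 4 + 3) / 6 = 36/6 = 6
  mean(B) = (2 + 1 + 1 + 7 + 9 + 5) / 6 = 25/6 = 4.1667
  x̄ = (6, 4.1667),  deviation x̄ - mu_0 = (6, 4.1667) - (7, 1) = (-1, 3.1667).

Step 2 — sample covariance matrix, S[i,j] = (1/(n-1)) · Σ_k (x_{k,i} - mean_i) · (x_{k,j} - mean_j), divisor n-1 = 5:
  S[A,A] = ((3)·(3) + (3)·(3) + (-1)·(-1) + (0)·(0) + (-2)·(-2) + (-3)·(-3)) / 5 = 32/5 = 6.4
  S[A,B] = ((3)·(-2.1667) + (3)·(-3.1667) + (-1)·(-3.1667) + (0)·(2.8333) + (-2)·(4.8333) + (-3)·(0.8333)) / 5 = -25/5 = -5
  S[B,B] = ((-2.1667)·(-2.1667) + (-3.1667)·(-3.1667) + (-3.1667)·(-3.1667) + (2.8333)·(2.8333) + (4.8333)·(4.8333) + (0.8333)·(0.8333)) / 5 = 56.8333/5 = 11.3667
  S = [[6.4, -5],
 [-5, 11.3667]].

Step 3 — invert S. det(S) = 6.4·11.3667 - (-5)² = 47.7467.
  S^{-1} = (1/det) · [[d, -b], [-b, a]] = [[0.2381, 0.1047],
 [0.1047, 0.134]].

Step 4 — quadratic form (x̄ - mu_0)^T · S^{-1} · (x̄ - mu_0):
  S^{-1} · (x̄ - mu_0) = (0.0935, 0.3197),
  (x̄ - mu_0)^T · [...] = (-1)·(0.0935) + (3.1667)·(0.3197) = 0.919.

Step 5 — scale by n: T² = 6 · 0.919 = 5.5138.

T² ≈ 5.5138


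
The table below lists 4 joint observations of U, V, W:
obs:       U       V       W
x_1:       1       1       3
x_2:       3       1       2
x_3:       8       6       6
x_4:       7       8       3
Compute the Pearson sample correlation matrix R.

Step 1 — column means:
  mean(U) = (1 + 3 + 8 + 7) / 4 = 19/4 = 4.75
  mean(V) = (1 + 1 + 6 + 8) / 4 = 16/4 = 4
  mean(W) = (3 + 2 + 6 + 3) / 4 = 14/4 = 3.5

Step 2 — sample variances and covariances s[i,j] = (1/(n-1)) · Σ_k (x_{k,i} - mean_i) · (x_{k,j} - mean_j), with n-1 = 3:
  s[U,U] = ((-3.75)·(-3.75) + (-1.75)·(-1.75) + (3.25)·(3.25) + (2.25)·(2.25)) / 3 = 32.75/3 = 10.9167
  s[U,V] = ((-3.75)·(-3) + (-1.75)·(-3) + (3.25)·(2) + (2.25)·(4)) / 3 = 32/3 = 10.6667
  s[U,W] = ((-3.75)·(-0.5) + (-1.75)·(-1.5) + (3.25)·(2.5) + (2.25)·(-0.5)) / 3 = 11.5/3 = 3.8333
  s[V,V] = ((-3)·(-3) + (-3)·(-3) + (2)·(2) + (4)·(4)) / 3 = 38/3 = 12.6667
  s[V,W] = ((-3)·(-0.5) + (-3)·(-1.5) + (2)·(2.5) + (4)·(-0.5)) / 3 = 9/3 = 3
  s[W,W] = ((-0.5)·(-0.5) + (-1.5)·(-1.5) + (2.5)·(2.5) + (-0.5)·(-0.5)) / 3 = 9/3 = 3
  Sample standard deviations s_i = √(s[i,i]):
  s(U) = √(10.9167) = 3.304
  s(V) = √(12.6667) = 3.559
  s(W) = √(3) = 1.7321

Step 3 — r_{ij} = s_{ij} / (s_i · s_j):
  r[U,U] = 1 (diagonal).
  r[U,V] = 10.6667 / (3.304 · 3.559) = 10.6667 / 11.7592 = 0.9071
  r[U,W] = 3.8333 / (3.304 · 1.7321) = 3.8333 / 5.7228 = 0.6698
  r[V,V] = 1 (diagonal).
  r[V,W] = 3 / (3.559 · 1.7321) = 3 / 6.1644 = 0.4867
  r[W,W] = 1 (diagonal).

R is symmetric with unit diagonal. Assembling:

R = [[1, 0.9071, 0.6698],
 [0.9071, 1, 0.4867],
 [0.6698, 0.4867, 1]]


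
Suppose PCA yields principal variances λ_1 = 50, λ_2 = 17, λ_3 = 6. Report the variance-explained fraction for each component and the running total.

Step 1 — total variance = trace(Sigma) = Σ λ_i = 50 + 17 + 6 = 73.

Step 2 — fraction explained by component i = λ_i / Σ λ:
  PC1: 50/73 = 0.6849
  PC2: 17/73 = 0.2329
  PC3: 6/73 = 0.0822

Step 3 — cumulative fraction after k components = (λ_1 + ... + λ_k) / Σ λ:
  k = 1: 50/73 = 0.6849
  k = 2: (50 + 17)/73 = 67/73 = 0.9178
  k = 3: (50 + 17 + 6)/73 = 73/73 = 1

Summary (fraction, with percent):

explained: PC1 0.6849 (68.49%), PC2 0.2329 (23.29%), PC3 0.0822 (8.22%);  cumulative: 0.6849, 0.9178, 1


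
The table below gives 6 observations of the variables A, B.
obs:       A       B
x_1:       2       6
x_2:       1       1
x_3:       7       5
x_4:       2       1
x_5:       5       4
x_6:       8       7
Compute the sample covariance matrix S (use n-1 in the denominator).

Step 1 — column means:
  mean(A) = (2 + 1 + 7 + 2 + 5 + 8) / 6 = 25/6 = 4.1667
  mean(B) = (6 + 1 + 5 + 1 + 4 + 7) / 6 = 24/6 = 4

Step 2 — sample covariance S[i,j] = (1/(n-1)) · Σ_k (x_{k,i} - mean_i) · (x_{k,j} - mean_j), with n-1 = 5.
  S[A,A] = ((-2.1667)·(-2.1667) + (-3.1667)·(-3.1667) + (2.8333)·(2.8333) + (-2.1667)·(-2.1667) + (0.8333)·(0.8333) + (3.8333)·(3.8333)) / 5 = 42.8333/5 = 8.5667
  S[A,B] = ((-2.1667)·(2) + (-3.1667)·(-3) + (2.8333)·(1) + (-2.1667)·(-3) + (0.8333)·(0) + (3.8333)·(3)) / 5 = 26/5 = 5.2
  S[B,B] = ((2)·(2) + (-3)·(-3) + (1)·(1) + (-3)·(-3) + (0)·(0) + (3)·(3)) / 5 = 32/5 = 6.4

S is symmetric (S[j,i] = S[i,j]). Assembling:

S = [[8.5667, 5.2],
 [5.2, 6.4]]


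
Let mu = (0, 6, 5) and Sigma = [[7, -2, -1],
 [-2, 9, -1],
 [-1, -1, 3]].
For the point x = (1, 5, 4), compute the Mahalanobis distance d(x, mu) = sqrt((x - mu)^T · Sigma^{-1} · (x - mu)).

Step 1 — centre the observation: (x - mu) = (1, -1, -1).

Step 2 — invert Sigma (cofactor / det for 3×3, or solve directly):
  Sigma^{-1} = [[0.1656, 0.0446, 0.0701],
 [0.0446, 0.1274, 0.0573],
 [0.0701, 0.0573, 0.3758]].

Step 3 — form the quadratic (x - mu)^T · Sigma^{-1} · (x - mu):
  Sigma^{-1} · (x - mu) = (0.051, -0.1401, -0.3631).
  (x - mu)^T · [Sigma^{-1} · (x - mu)] = (1)·(0.051) + (-1)·(-0.1401) + (-1)·(-0.3631) = 0.5541.

Step 4 — take square root: d = √(0.5541) ≈ 0.7444.

d(x, mu) = √(0.5541) ≈ 0.7444


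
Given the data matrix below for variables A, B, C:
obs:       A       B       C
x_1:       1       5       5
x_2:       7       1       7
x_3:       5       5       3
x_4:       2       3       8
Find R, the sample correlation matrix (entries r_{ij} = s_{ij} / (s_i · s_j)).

Step 1 — column means:
  mean(A) = (1 + 7 + 5 + 2) / 4 = 15/4 = 3.75
  mean(B) = (5 + 1 + 5 + 3) / 4 = 14/4 = 3.5
  mean(C) = (5 + 7 + 3 + 8) / 4 = 23/4 = 5.75

Step 2 — sample variances and covariances s[i,j] = (1/(n-1)) · Σ_k (x_{k,i} - mean_i) · (x_{k,j} - mean_j), with n-1 = 3:
  s[A,A] = ((-2.75)·(-2.75) + (3.25)·(3.25) + (1.25)·(1.25) + (-1.75)·(-1.75)) / 3 = 22.75/3 = 7.5833
  s[A,B] = ((-2.75)·(1.5) + (3.25)·(-2.5) + (1.25)·(1.5) + (-1.75)·(-0.5)) / 3 = -9.5/3 = -3.1667
  s[A,C] = ((-2.75)·(-0.75) + (3.25)·(1.25) + (1.25)·(-2.75) + (-1.75)·(2.25)) / 3 = -1.25/3 = -0.4167
  s[B,B] = ((1.5)·(1.5) + (-2.5)·(-2.5) + (1.5)·(1.5) + (-0.5)·(-0.5)) / 3 = 11/3 = 3.6667
  s[B,C] = ((1.5)·(-0.75) + (-2.5)·(1.25) + (1.5)·(-2.75) + (-0.5)·(2.25)) / 3 = -9.5/3 = -3.1667
  s[C,C] = ((-0.75)·(-0.75) + (1.25)·(1.25) + (-2.75)·(-2.75) + (2.25)·(2.25)) / 3 = 14.75/3 = 4.9167
  Sample standard deviations s_i = √(s[i,i]):
  s(A) = √(7.5833) = 2.7538
  s(B) = √(3.6667) = 1.9149
  s(C) = √(4.9167) = 2.2174

Step 3 — r_{ij} = s_{ij} / (s_i · s_j):
  r[A,A] = 1 (diagonal).
  r[A,B] = -3.1667 / (2.7538 · 1.9149) = -3.1667 / 5.2731 = -0.6005
  r[A,C] = -0.4167 / (2.7538 · 2.2174) = -0.4167 / 6.1061 = -0.0682
  r[B,B] = 1 (diagonal).
  r[B,C] = -3.1667 / (1.9149 · 2.2174) = -3.1667 / 4.2459 = -0.7458
  r[C,C] = 1 (diagonal).

R is symmetric with unit diagonal. Assembling:

R = [[1, -0.6005, -0.0682],
 [-0.6005, 1, -0.7458],
 [-0.0682, -0.7458, 1]]


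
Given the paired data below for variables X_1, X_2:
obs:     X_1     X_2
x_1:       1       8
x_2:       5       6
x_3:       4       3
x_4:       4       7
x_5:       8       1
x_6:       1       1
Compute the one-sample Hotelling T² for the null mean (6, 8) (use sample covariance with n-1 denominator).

Step 1 — sample mean vector:
  mean(X_1) = (1 + 5 + 4 + 4 + 8 + 1) / 6 = 23/6 = 3.8333
  mean(X_2) = (8 + 6 + 3 + 7 + 1 + 1) / 6 = 26/6 = 4.3333
  x̄ = (3.8333, 4.3333),  deviation x̄ - mu_0 = (3.8333, 4.3333) - (6, 8) = (-2.1667, -3.6667).

Step 2 — sample covariance matrix, S[i,j] = (1/(n-1)) · Σ_k (x_{k,i} - mean_i) · (x_{k,j} - mean_j), divisor n-1 = 5:
  S[X_1,X_1] = ((-2.8333)·(-2.8333) + (1.1667)·(1.1667) + (0.1667)·(0.1667) + (0.1667)·(0.1667) + (4.1667)·(4.1667) + (-2.8333)·(-2.8333)) / 5 = 34.8333/5 = 6.9667
  S[X_1,X_2] = ((-2.8333)·(3.6667) + (1.1667)·(1.6667) + (0.1667)·(-1.3333) + (0.1667)·(2.6667) + (4.1667)·(-3.3333) + (-2.8333)·(-3.3333)) / 5 = -12.6667/5 = -2.5333
  S[X_2,X_2] = ((3.6667)·(3.6667) + (1.6667)·(1.6667) + (-1.3333)·(-1.3333) + (2.6667)·(2.6667) + (-3.3333)·(-3.3333) + (-3.3333)·(-3.3333)) / 5 = 47.3333/5 = 9.4667
  S = [[6.9667, -2.5333],
 [-2.5333, 9.4667]].

Step 3 — invert S. det(S) = 6.9667·9.4667 - (-2.5333)² = 59.5333.
  S^{-1} = (1/det) · [[d, -b], [-b, a]] = [[0.159, 0.0426],
 [0.0426, 0.117]].

Step 4 — quadratic form (x̄ - mu_0)^T · S^{-1} · (x̄ - mu_0):
  S^{-1} · (x̄ - mu_0) = (-0.5006, -0.5213),
  (x̄ - mu_0)^T · [...] = (-2.1667)·(-0.5006) + (-3.6667)·(-0.5213) = 2.9959.

Step 5 — scale by n: T² = 6 · 2.9959 = 17.9754.

T² ≈ 17.9754


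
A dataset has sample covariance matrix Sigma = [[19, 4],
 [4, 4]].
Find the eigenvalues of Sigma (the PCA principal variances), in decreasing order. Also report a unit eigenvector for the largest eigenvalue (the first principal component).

Step 1 — characteristic polynomial of 2×2 Sigma:
  det(Sigma - λI) = λ² - trace · λ + det = 0.
  trace = 19 + 4 = 23, det = 19·4 - (4)² = 60.
Step 2 — discriminant:
  Δ = trace² - 4·det = 529 - 240 = 289.
Step 3 — eigenvalues:
  λ = (trace ± √Δ)/2 = (23 ± 17)/2,
  λ_1 = 20,  λ_2 = 3.

Step 4 — unit eigenvector for λ_1: solve (Sigma - λ_1 I)v = 0. First row:
  (19 - 20)·v_x + (4)·v_y = 0, i.e. (-1)·v_x + (4)·v_y = 0,
  so v ∝ (b, λ_1 - a) = (4, 1) = u.
  ||u|| = √((4)² + (1)²) = √(17) ≈ 4.1231,
  v_1 = u/||u|| ≈ (0.9701, 0.2425) (||v_1|| = 1).

λ_1 = 20,  λ_2 = 3;  v_1 ≈ (0.9701, 0.2425)


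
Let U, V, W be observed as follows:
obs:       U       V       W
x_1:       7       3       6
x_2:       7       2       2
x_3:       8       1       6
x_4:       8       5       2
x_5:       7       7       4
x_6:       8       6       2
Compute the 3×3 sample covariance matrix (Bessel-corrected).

Step 1 — column means:
  mean(U) = (7 + 7 + 8 + 8 + 7 + 8) / 6 = 45/6 = 7.5
  mean(V) = (3 + 2 + 1 + 5 + 7 + 6) / 6 = 24/6 = 4
  mean(W) = (6 + 2 + 6 + 2 + 4 + 2) / 6 = 22/6 = 3.6667

Step 2 — sample covariance S[i,j] = (1/(n-1)) · Σ_k (x_{k,i} - mean_i) · (x_{k,j} - mean_j), with n-1 = 5.
  S[U,U] = ((-0.5)·(-0.5) + (-0.5)·(-0.5) + (0.5)·(0.5) + (0.5)·(0.5) + (-0.5)·(-0.5) + (0.5)·(0.5)) / 5 = 1.5/5 = 0.3
  S[U,V] = ((-0.5)·(-1) + (-0.5)·(-2) + (0.5)·(-3) + (0.5)·(1) + (-0.5)·(3) + (0.5)·(2)) / 5 = 0/5 = 0
  S[U,W] = ((-0.5)·(2.3333) + (-0.5)·(-1.6667) + (0.5)·(2.3333) + (0.5)·(-1.6667) + (-0.5)·(0.3333) + (0.5)·(-1.6667)) / 5 = -1/5 = -0.2
  S[V,V] = ((-1)·(-1) + (-2)·(-2) + (-3)·(-3) + (1)·(1) + (3)·(3) + (2)·(2)) / 5 = 28/5 = 5.6
  S[V,W] = ((-1)·(2.3333) + (-2)·(-1.6667) + (-3)·(2.3333) + (1)·(-1.6667) + (3)·(0.3333) + (2)·(-1.6667)) / 5 = -10/5 = -2
  S[W,W] = ((2.3333)·(2.3333) + (-1.6667)·(-1.6667) + (2.3333)·(2.3333) + (-1.6667)·(-1.6667) + (0.3333)·(0.3333) + (-1.6667)·(-1.6667)) / 5 = 19.3333/5 = 3.8667

S is symmetric (S[j,i] = S[i,j]). Assembling:

S = [[0.3, 0, -0.2],
 [0, 5.6, -2],
 [-0.2, -2, 3.8667]]


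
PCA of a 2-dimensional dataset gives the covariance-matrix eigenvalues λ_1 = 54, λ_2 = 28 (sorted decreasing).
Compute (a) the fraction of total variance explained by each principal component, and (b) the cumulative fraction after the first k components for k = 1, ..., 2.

Step 1 — total variance = trace(Sigma) = Σ λ_i = 54 + 28 = 82.

Step 2 — fraction explained by component i = λ_i / Σ λ:
  PC1: 54/82 = 0.6585
  PC2: 28/82 = 0.3415

Step 3 — cumulative fraction after k components = (λ_1 + ... + λ_k) / Σ λ:
  k = 1: 54/82 = 0.6585
  k = 2: (54 + 28)/82 = 82/82 = 1

Summary (fraction, with percent):

explained: PC1 0.6585 (65.85%), PC2 0.3415 (34.15%);  cumulative: 0.6585, 1


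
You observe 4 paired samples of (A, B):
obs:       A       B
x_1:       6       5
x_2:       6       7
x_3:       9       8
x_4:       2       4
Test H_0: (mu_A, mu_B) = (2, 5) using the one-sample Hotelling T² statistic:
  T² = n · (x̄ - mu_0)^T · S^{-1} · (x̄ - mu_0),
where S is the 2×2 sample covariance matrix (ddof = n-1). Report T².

Step 1 — sample mean vector:
  mean(A) = (6 + 6 + 9 + 2) / 4 = 23/4 = 5.75
  mean(B) = (5 + 7 + 8 + 4) / 4 = 24/4 = 6
  x̄ = (5.75, 6),  deviation x̄ - mu_0 = (5.75, 6) - (2, 5) = (3.75, 1).

Step 2 — sample covariance matrix, S[i,j] = (1/(n-1)) · Σ_k (x_{k,i} - mean_i) · (x_{k,j} - mean_j), divisor n-1 = 3:
  S[A,A] = ((0.25)·(0.25) + (0.25)·(0.25) + (3.25)·(3.25) + (-3.75)·(-3.75)) / 3 = 24.75/3 = 8.25
  S[A,B] = ((0.25)·(-1) + (0.25)·(1) + (3.25)·(2) + (-3.75)·(-2)) / 3 = 14/3 = 4.6667
  S[B,B] = ((-1)·(-1) + (1)·(1) + (2)·(2) + (-2)·(-2)) / 3 = 10/3 = 3.3333
  S = [[8.25, 4.6667],
 [4.6667, 3.3333]].

Step 3 — invert S. det(S) = 8.25·3.3333 - (4.6667)² = 5.7222.
  S^{-1} = (1/det) · [[d, -b], [-b, a]] = [[0.5825, -0.8155],
 [-0.8155, 1.4417]].

Step 4 — quadratic form (x̄ - mu_0)^T · S^{-1} · (x̄ - mu_0):
  S^{-1} · (x̄ - mu_0) = (1.3689, -1.6165),
  (x̄ - mu_0)^T · [...] = (3.75)·(1.3689) + (1)·(-1.6165) = 3.517.

Step 5 — scale by n: T² = 4 · 3.517 = 14.068.

T² ≈ 14.068


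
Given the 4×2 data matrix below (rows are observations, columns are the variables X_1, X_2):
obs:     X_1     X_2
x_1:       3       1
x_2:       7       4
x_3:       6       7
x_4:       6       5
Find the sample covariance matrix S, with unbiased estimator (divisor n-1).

Step 1 — column means:
  mean(X_1) = (3 + 7 + 6 + 6) / 4 = 22/4 = 5.5
  mean(X_2) = (1 + 4 + 7 + 5) / 4 = 17/4 = 4.25

Step 2 — sample covariance S[i,j] = (1/(n-1)) · Σ_k (x_{k,i} - mean_i) · (x_{k,j} - mean_j), with n-1 = 3.
  S[X_1,X_1] = ((-2.5)·(-2.5) + (1.5)·(1.5) + (0.5)·(0.5) + (0.5)·(0.5)) / 3 = 9/3 = 3
  S[X_1,X_2] = ((-2.5)·(-3.25) + (1.5)·(-0.25) + (0.5)·(2.75) + (0.5)·(0.75)) / 3 = 9.5/3 = 3.1667
  S[X_2,X_2] = ((-3.25)·(-3.25) + (-0.25)·(-0.25) + (2.75)·(2.75) + (0.75)·(0.75)) / 3 = 18.75/3 = 6.25

S is symmetric (S[j,i] = S[i,j]). Assembling:

S = [[3, 3.1667],
 [3.1667, 6.25]]


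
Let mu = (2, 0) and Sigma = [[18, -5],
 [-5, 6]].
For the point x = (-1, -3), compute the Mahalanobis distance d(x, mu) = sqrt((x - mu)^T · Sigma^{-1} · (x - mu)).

Step 1 — centre the observation: (x - mu) = (-3, -3).

Step 2 — invert Sigma. det(Sigma) = 18·6 - (-5)² = 83.
  Sigma^{-1} = (1/det) · [[d, -b], [-b, a]] = [[0.0723, 0.0602],
 [0.0602, 0.2169]].

Step 3 — form the quadratic (x - mu)^T · Sigma^{-1} · (x - mu):
  Sigma^{-1} · (x - mu) = (-0.3976, -0.8313).
  (x - mu)^T · [Sigma^{-1} · (x - mu)] = (-3)·(-0.3976) + (-3)·(-0.8313) = 3.6867.

Step 4 — take square root: d = √(3.6867) ≈ 1.9201.

d(x, mu) = √(3.6867) ≈ 1.9201


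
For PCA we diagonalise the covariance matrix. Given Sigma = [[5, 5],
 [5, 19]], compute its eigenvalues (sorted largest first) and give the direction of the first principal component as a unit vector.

Step 1 — characteristic polynomial of 2×2 Sigma:
  det(Sigma - λI) = λ² - trace · λ + det = 0.
  trace = 5 + 19 = 24, det = 5·19 - (5)² = 70.
Step 2 — discriminant:
  Δ = trace² - 4·det = 576 - 280 = 296.
Step 3 — eigenvalues:
  λ = (trace ± √Δ)/2 = (24 ± 17.2047)/2,
  λ_1 = 20.6023,  λ_2 = 3.3977.

Step 4 — unit eigenvector for λ_1: solve (Sigma - λ_1 I)v = 0. First row:
  (5 - 20.6023)·v_x + (5)·v_y = 0, i.e. (-15.6023)·v_x + (5)·v_y = 0,
  so v ∝ (b, λ_1 - a) = (5, 15.6023) = u.
  ||u|| = √((5)² + (15.6023)²) = √(268.4326) ≈ 16.3839,
  v_1 = u/||u|| ≈ (0.3052, 0.9523) (||v_1|| = 1).

λ_1 = 20.6023,  λ_2 = 3.3977;  v_1 ≈ (0.3052, 0.9523)


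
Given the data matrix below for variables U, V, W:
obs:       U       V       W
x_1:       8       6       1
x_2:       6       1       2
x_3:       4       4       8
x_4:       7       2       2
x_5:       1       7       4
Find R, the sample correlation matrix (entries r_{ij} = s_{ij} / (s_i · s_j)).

Step 1 — column means:
  mean(U) = (8 + 6 + 4 + 7 + 1) / 5 = 26/5 = 5.2
  mean(V) = (6 + 1 + 4 + 2 + 7) / 5 = 20/5 = 4
  mean(W) = (1 + 2 + 8 + 2 + 4) / 5 = 17/5 = 3.4

Step 2 — sample variances and covariances s[i,j] = (1/(n-1)) · Σ_k (x_{k,i} - mean_i) · (x_{k,j} - mean_j), with n-1 = 4:
  s[U,U] = ((2.8)·(2.8) + (0.8)·(0.8) + (-1.2)·(-1.2) + (1.8)·(1.8) + (-4.2)·(-4.2)) / 4 = 30.8/4 = 7.7
  s[U,V] = ((2.8)·(2) + (0.8)·(-3) + (-1.2)·(0) + (1.8)·(-2) + (-4.2)·(3)) / 4 = -13/4 = -3.25
  s[U,W] = ((2.8)·(-2.4) + (0.8)·(-1.4) + (-1.2)·(4.6) + (1.8)·(-1.4) + (-4.2)·(0.6)) / 4 = -18.4/4 = -4.6
  s[V,V] = ((2)·(2) + (-3)·(-3) + (0)·(0) + (-2)·(-2) + (3)·(3)) / 4 = 26/4 = 6.5
  s[V,W] = ((2)·(-2.4) + (-3)·(-1.4) + (0)·(4.6) + (-2)·(-1.4) + (3)·(0.6)) / 4 = 4/4 = 1
  s[W,W] = ((-2.4)·(-2.4) + (-1.4)·(-1.4) + (4.6)·(4.6) + (-1.4)·(-1.4) + (0.6)·(0.6)) / 4 = 31.2/4 = 7.8
  Sample standard deviations s_i = √(s[i,i]):
  s(U) = √(7.7) = 2.7749
  s(V) = √(6.5) = 2.5495
  s(W) = √(7.8) = 2.7928

Step 3 — r_{ij} = s_{ij} / (s_i · s_j):
  r[U,U] = 1 (diagonal).
  r[U,V] = -3.25 / (2.7749 · 2.5495) = -3.25 / 7.0746 = -0.4594
  r[U,W] = -4.6 / (2.7749 · 2.7928) = -4.6 / 7.7498 = -0.5936
  r[V,V] = 1 (diagonal).
  r[V,W] = 1 / (2.5495 · 2.7928) = 1 / 7.1204 = 0.1404
  r[W,W] = 1 (diagonal).

R is symmetric with unit diagonal. Assembling:

R = [[1, -0.4594, -0.5936],
 [-0.4594, 1, 0.1404],
 [-0.5936, 0.1404, 1]]


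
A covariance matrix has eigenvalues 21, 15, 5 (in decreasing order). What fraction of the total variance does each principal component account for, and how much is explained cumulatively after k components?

Step 1 — total variance = trace(Sigma) = Σ λ_i = 21 + 15 + 5 = 41.

Step 2 — fraction explained by component i = λ_i / Σ λ:
  PC1: 21/41 = 0.5122
  PC2: 15/41 = 0.3659
  PC3: 5/41 = 0.122

Step 3 — cumulative fraction after k components = (λ_1 + ... + λ_k) / Σ λ:
  k = 1: 21/41 = 0.5122
  k = 2: (21 + 15)/41 = 36/41 = 0.878
  k = 3: (21 + 15 + 5)/41 = 41/41 = 1

Summary (fraction, with percent):

explained: PC1 0.5122 (51.22%), PC2 0.3659 (36.59%), PC3 0.122 (12.2%);  cumulative: 0.5122, 0.878, 1


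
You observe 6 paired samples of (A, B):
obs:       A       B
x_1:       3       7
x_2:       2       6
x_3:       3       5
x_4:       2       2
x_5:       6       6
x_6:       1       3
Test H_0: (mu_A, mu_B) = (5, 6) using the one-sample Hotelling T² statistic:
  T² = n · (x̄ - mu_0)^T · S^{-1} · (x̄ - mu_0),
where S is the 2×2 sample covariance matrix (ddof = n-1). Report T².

Step 1 — sample mean vector:
  mean(A) = (3 + 2 + 3 + 2 + 6 + 1) / 6 = 17/6 = 2.8333
  mean(B) = (7 + 6 + 5 + 2 + 6 + 3) / 6 = 29/6 = 4.8333
  x̄ = (2.8333, 4.8333),  deviation x̄ - mu_0 = (2.8333, 4.8333) - (5, 6) = (-2.1667, -1.1667).

Step 2 — sample covariance matrix, S[i,j] = (1/(n-1)) · Σ_k (x_{k,i} - mean_i) · (x_{k,j} - mean_j), divisor n-1 = 5:
  S[A,A] = ((0.1667)·(0.1667) + (-0.8333)·(-0.8333) + (0.1667)·(0.1667) + (-0.8333)·(-0.8333) + (3.1667)·(3.1667) + (-1.8333)·(-1.8333)) / 5 = 14.8333/5 = 2.9667
  S[A,B] = ((0.1667)·(2.1667) + (-0.8333)·(1.1667) + (0.1667)·(0.1667) + (-0.8333)·(-2.8333) + (3.1667)·(1.1667) + (-1.8333)·(-1.8333)) / 5 = 8.8333/5 = 1.7667
  S[B,B] = ((2.1667)·(2.1667) + (1.1667)·(1.1667) + (0.1667)·(0.1667) + (-2.8333)·(-2.8333) + (1.1667)·(1.1667) + (-1.8333)·(-1.8333)) / 5 = 18.8333/5 = 3.7667
  S = [[2.9667, 1.7667],
 [1.7667, 3.7667]].

Step 3 — invert S. det(S) = 2.9667·3.7667 - (1.7667)² = 8.0533.
  S^{-1} = (1/det) · [[d, -b], [-b, a]] = [[0.4677, -0.2194],
 [-0.2194, 0.3684]].

Step 4 — quadratic form (x̄ - mu_0)^T · S^{-1} · (x̄ - mu_0):
  S^{-1} · (x̄ - mu_0) = (-0.7575, 0.0455),
  (x̄ - mu_0)^T · [...] = (-2.1667)·(-0.7575) + (-1.1667)·(0.0455) = 1.588.

Step 5 — scale by n: T² = 6 · 1.588 = 9.5281.

T² ≈ 9.5281


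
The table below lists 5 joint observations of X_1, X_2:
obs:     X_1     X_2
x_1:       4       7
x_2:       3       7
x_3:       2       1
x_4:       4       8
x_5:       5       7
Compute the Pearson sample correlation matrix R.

Step 1 — column means:
  mean(X_1) = (4 + 3 + 2 + 4 + 5) / 5 = 18/5 = 3.6
  mean(X_2) = (7 + 7 + 1 + 8 + 7) / 5 = 30/5 = 6

Step 2 — sample variances and covariances s[i,j] = (1/(n-1)) · Σ_k (x_{k,i} - mean_i) · (x_{k,j} - mean_j), with n-1 = 4:
  s[X_1,X_1] = ((0.4)·(0.4) + (-0.6)·(-0.6) + (-1.6)·(-1.6) + (0.4)·(0.4) + (1.4)·(1.4)) / 4 = 5.2/4 = 1.3
  s[X_1,X_2] = ((0.4)·(1) + (-0.6)·(1) + (-1.6)·(-5) + (0.4)·(2) + (1.4)·(1)) / 4 = 10/4 = 2.5
  s[X_2,X_2] = ((1)·(1) + (1)·(1) + (-5)·(-5) + (2)·(2) + (1)·(1)) / 4 = 32/4 = 8
  Sample standard deviations s_i = √(s[i,i]):
  s(X_1) = √(1.3) = 1.1402
  s(X_2) = √(8) = 2.8284

Step 3 — r_{ij} = s_{ij} / (s_i · s_j):
  r[X_1,X_1] = 1 (diagonal).
  r[X_1,X_2] = 2.5 / (1.1402 · 2.8284) = 2.5 / 3.2249 = 0.7752
  r[X_2,X_2] = 1 (diagonal).

R is symmetric with unit diagonal. Assembling:

R = [[1, 0.7752],
 [0.7752, 1]]


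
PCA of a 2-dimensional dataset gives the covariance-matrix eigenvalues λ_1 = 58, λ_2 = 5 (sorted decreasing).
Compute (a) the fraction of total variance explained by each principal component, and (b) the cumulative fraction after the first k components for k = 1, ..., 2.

Step 1 — total variance = trace(Sigma) = Σ λ_i = 58 + 5 = 63.

Step 2 — fraction explained by component i = λ_i / Σ λ:
  PC1: 58/63 = 0.9206
  PC2: 5/63 = 0.0794

Step 3 — cumulative fraction after k components = (λ_1 + ... + λ_k) / Σ λ:
  k = 1: 58/63 = 0.9206
  k = 2: (58 + 5)/63 = 63/63 = 1

Summary (fraction, with percent):

explained: PC1 0.9206 (92.06%), PC2 0.0794 (7.94%);  cumulative: 0.9206, 1


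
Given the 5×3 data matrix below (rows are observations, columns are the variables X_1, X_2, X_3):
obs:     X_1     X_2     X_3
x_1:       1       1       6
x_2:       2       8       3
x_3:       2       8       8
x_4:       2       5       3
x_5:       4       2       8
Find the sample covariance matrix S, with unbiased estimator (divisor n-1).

Step 1 — column means:
  mean(X_1) = (1 + 2 + 2 + 2 + 4) / 5 = 11/5 = 2.2
  mean(X_2) = (1 + 8 + 8 + 5 + 2) / 5 = 24/5 = 4.8
  mean(X_3) = (6 + 3 + 8 + 3 + 8) / 5 = 28/5 = 5.6

Step 2 — sample covariance S[i,j] = (1/(n-1)) · Σ_k (x_{k,i} - mean_i) · (x_{k,j} - mean_j), with n-1 = 4.
  S[X_1,X_1] = ((-1.2)·(-1.2) + (-0.2)·(-0.2) + (-0.2)·(-0.2) + (-0.2)·(-0.2) + (1.8)·(1.8)) / 4 = 4.8/4 = 1.2
  S[X_1,X_2] = ((-1.2)·(-3.8) + (-0.2)·(3.2) + (-0.2)·(3.2) + (-0.2)·(0.2) + (1.8)·(-2.8)) / 4 = -1.8/4 = -0.45
  S[X_1,X_3] = ((-1.2)·(0.4) + (-0.2)·(-2.6) + (-0.2)·(2.4) + (-0.2)·(-2.6) + (1.8)·(2.4)) / 4 = 4.4/4 = 1.1
  S[X_2,X_2] = ((-3.8)·(-3.8) + (3.2)·(3.2) + (3.2)·(3.2) + (0.2)·(0.2) + (-2.8)·(-2.8)) / 4 = 42.8/4 = 10.7
  S[X_2,X_3] = ((-3.8)·(0.4) + (3.2)·(-2.6) + (3.2)·(2.4) + (0.2)·(-2.6) + (-2.8)·(2.4)) / 4 = -9.4/4 = -2.35
  S[X_3,X_3] = ((0.4)·(0.4) + (-2.6)·(-2.6) + (2.4)·(2.4) + (-2.6)·(-2.6) + (2.4)·(2.4)) / 4 = 25.2/4 = 6.3

S is symmetric (S[j,i] = S[i,j]). Assembling:

S = [[1.2, -0.45, 1.1],
 [-0.45, 10.7, -2.35],
 [1.1, -2.35, 6.3]]
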